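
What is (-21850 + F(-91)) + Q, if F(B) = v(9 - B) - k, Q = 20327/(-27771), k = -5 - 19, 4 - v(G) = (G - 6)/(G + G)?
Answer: -60605214137/2777100 ≈ -21823.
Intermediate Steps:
v(G) = 4 - (-6 + G)/(2*G) (v(G) = 4 - (G - 6)/(G + G) = 4 - (-6 + G)/(2*G))
k = -24
Q = -20327/27771 (Q = 20327*(-1/27771) = -20327/27771 ≈ -0.73195)
F(B) = 55/2 + 3/(9 - B) (F(B) = (7/2 + 3/(9 - B)) - 1*(-24) = (7/2 + 3/(9 - B)) + 24 = 55/2 + 3/(9 - B))
(-21850 + F(-91)) + Q = (-21850 + (-501 + 55*(-91))/(2*(-9 - 91))) - 20327/27771 = (-21850 + (½)*(-501 - 5005)/(-100)) - 20327/27771 = (-21850 + (½)*(-1/100)*(-5506)) - 20327/27771 = (-21850 + 2753/100) - 20327/27771 = -2182247/100 - 20327/27771 = -60605214137/2777100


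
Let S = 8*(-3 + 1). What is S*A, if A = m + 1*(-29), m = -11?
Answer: 640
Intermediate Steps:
A = -40 (A = -11 + 1*(-29) = -11 - 29 = -40)
S = -16 (S = 8*(-2) = -16)
S*A = -16*(-40) = 640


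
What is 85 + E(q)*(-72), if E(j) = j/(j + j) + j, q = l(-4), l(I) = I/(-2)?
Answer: -95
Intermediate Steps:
l(I) = -I/2 (l(I) = I*(-½) = -I/2)
q = 2 (q = -½*(-4) = 2)
E(j) = ½ + j (E(j) = j/((2*j)) + j = (1/(2*j))*j + j = ½ + j)
85 + E(q)*(-72) = 85 + (½ + 2)*(-72) = 85 + (5/2)*(-72) = 85 - 180 = -95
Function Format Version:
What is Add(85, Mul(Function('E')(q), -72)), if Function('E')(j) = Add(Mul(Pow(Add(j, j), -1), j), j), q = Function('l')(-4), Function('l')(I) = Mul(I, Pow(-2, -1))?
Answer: -95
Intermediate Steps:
Function('l')(I) = Mul(Rational(-1, 2), I) (Function('l')(I) = Mul(I, Rational(-1, 2)) = Mul(Rational(-1, 2), I))
q = 2 (q = Mul(Rational(-1, 2), -4) = 2)
Function('E')(j) = Add(Rational(1, 2), j) (Function('E')(j) = Add(Mul(Pow(Mul(2, j), -1), j), j) = Add(Mul(Mul(Rational(1, 2), Pow(j, -1)), j), j) = Add(Rational(1, 2), j))
Add(85, Mul(Function('E')(q), -72)) = Add(85, Mul(Add(Rational(1, 2), 2), -72)) = Add(85, Mul(Rational(5, 2), -72)) = Add(85, -180) = -95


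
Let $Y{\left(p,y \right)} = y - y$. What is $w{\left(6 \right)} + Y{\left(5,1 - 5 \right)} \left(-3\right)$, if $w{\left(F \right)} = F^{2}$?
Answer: $36$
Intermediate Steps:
$Y{\left(p,y \right)} = 0$
$w{\left(6 \right)} + Y{\left(5,1 - 5 \right)} \left(-3\right) = 6^{2} + 0 \left(-3\right) = 36 + 0 = 36$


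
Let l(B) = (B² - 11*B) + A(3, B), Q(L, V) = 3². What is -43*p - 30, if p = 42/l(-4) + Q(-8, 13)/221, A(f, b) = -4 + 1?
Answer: -266365/4199 ≈ -63.435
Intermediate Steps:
A(f, b) = -3
Q(L, V) = 9
l(B) = -3 + B² - 11*B (l(B) = (B² - 11*B) - 3 = -3 + B² - 11*B)
p = 3265/4199 (p = 42/(-3 + (-4)² - 11*(-4)) + 9/221 = 42/(-3 + 16 + 44) + 9*(1/221) = 42/57 + 9/221 = 42*(1/57) + 9/221 = 14/19 + 9/221 = 3265/4199 ≈ 0.77757)
-43*p - 30 = -43*3265/4199 - 30 = -140395/4199 - 30 = -266365/4199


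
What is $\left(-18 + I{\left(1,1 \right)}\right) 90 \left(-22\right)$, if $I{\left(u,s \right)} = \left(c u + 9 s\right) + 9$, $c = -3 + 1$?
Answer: $3960$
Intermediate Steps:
$c = -2$
$I{\left(u,s \right)} = 9 - 2 u + 9 s$ ($I{\left(u,s \right)} = \left(- 2 u + 9 s\right) + 9 = 9 - 2 u + 9 s$)
$\left(-18 + I{\left(1,1 \right)}\right) 90 \left(-22\right) = \left(-18 + \left(9 - 2 + 9 \cdot 1\right)\right) 90 \left(-22\right) = \left(-18 + \left(9 - 2 + 9\right)\right) 90 \left(-22\right) = \left(-18 + 16\right) 90 \left(-22\right) = \left(-2\right) 90 \left(-22\right) = \left(-180\right) \left(-22\right) = 3960$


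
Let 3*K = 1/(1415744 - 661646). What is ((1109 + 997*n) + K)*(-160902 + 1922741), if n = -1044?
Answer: -4144269133341399655/2262294 ≈ -1.8319e+12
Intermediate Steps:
K = 1/2262294 (K = 1/(3*(1415744 - 661646)) = (⅓)/754098 = (⅓)*(1/754098) = 1/2262294 ≈ 4.4203e-7)
((1109 + 997*n) + K)*(-160902 + 1922741) = ((1109 + 997*(-1044)) + 1/2262294)*(-160902 + 1922741) = ((1109 - 1040868) + 1/2262294)*1761839 = (-1039759 + 1/2262294)*1761839 = -2352240547145/2262294*1761839 = -4144269133341399655/2262294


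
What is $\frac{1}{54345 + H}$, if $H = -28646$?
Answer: $\frac{1}{25699} \approx 3.8912 \cdot 10^{-5}$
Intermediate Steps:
$\frac{1}{54345 + H} = \frac{1}{54345 - 28646} = \frac{1}{25699}$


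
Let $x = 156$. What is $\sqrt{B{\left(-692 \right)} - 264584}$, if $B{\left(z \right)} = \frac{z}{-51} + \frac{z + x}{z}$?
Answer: $\frac{i \sqrt{20595511977486}}{8823} \approx 514.36 i$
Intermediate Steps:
$B{\left(z \right)} = - \frac{z}{51} + \frac{156 + z}{z}$ ($B{\left(z \right)} = \frac{z}{-51} + \frac{z + 156}{z} = z \left(- \frac{1}{51}\right) + \frac{156 + z}{z} = - \frac{z}{51} + \frac{156 + z}{z}$)
$\sqrt{B{\left(-692 \right)} - 264584} = \sqrt{\left(1 + \frac{156}{-692} - - \frac{692}{51}\right) - 264584} = \sqrt{\left(1 + 156 \left(- \frac{1}{692}\right) + \frac{692}{51}\right) - 264584} = \sqrt{\left(1 - \frac{39}{173} + \frac{692}{51}\right) - 264584} = \sqrt{\frac{126550}{8823} - 264584} = \sqrt{- \frac{2334298082}{8823}} = \frac{i \sqrt{20595511977486}}{8823}$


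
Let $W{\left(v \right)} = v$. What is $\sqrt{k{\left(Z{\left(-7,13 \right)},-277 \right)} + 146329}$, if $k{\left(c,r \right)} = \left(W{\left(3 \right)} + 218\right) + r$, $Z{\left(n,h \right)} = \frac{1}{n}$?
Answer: $\sqrt{146273} \approx 382.46$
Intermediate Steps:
$k{\left(c,r \right)} = 221 + r$ ($k{\left(c,r \right)} = \left(3 + 218\right) + r = 221 + r$)
$\sqrt{k{\left(Z{\left(-7,13 \right)},-277 \right)} + 146329} = \sqrt{\left(221 - 277\right) + 146329} = \sqrt{-56 + 146329} = \sqrt{146273}$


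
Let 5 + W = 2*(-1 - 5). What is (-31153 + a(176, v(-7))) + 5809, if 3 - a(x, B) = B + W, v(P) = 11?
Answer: -25335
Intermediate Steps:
W = -17 (W = -5 + 2*(-1 - 5) = -5 + 2*(-6) = -5 - 12 = -17)
a(x, B) = 20 - B (a(x, B) = 3 - (B - 17) = 3 - (-17 + B) = 3 + (17 - B) = 20 - B)
(-31153 + a(176, v(-7))) + 5809 = (-31153 + (20 - 1*11)) + 5809 = (-31153 + (20 - 11)) + 5809 = (-31153 + 9) + 5809 = -31144 + 5809 = -25335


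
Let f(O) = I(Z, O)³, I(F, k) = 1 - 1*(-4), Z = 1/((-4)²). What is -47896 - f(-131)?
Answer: -48021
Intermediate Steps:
Z = 1/16 ≈ 0.062500
I(F, k) = 5 (I(F, k) = 1 + 4 = 5)
f(O) = 125 (f(O) = 5³ = 125)
-47896 - f(-131) = -47896 - 1*125 = -47896 - 125 = -48021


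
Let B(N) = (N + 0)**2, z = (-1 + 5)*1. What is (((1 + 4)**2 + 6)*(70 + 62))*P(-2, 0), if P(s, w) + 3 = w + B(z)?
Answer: 53196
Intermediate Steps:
z = 4 (z = 4*1 = 4)
B(N) = N**2
P(s, w) = 13 + w (P(s, w) = -3 + (w + 4**2) = -3 + (w + 16) = -3 + (16 + w) = 13 + w)
(((1 + 4)**2 + 6)*(70 + 62))*P(-2, 0) = (((1 + 4)**2 + 6)*(70 + 62))*(13 + 0) = ((5**2 + 6)*132)*13 = ((25 + 6)*132)*13 = (31*132)*13 = 4092*13 = 53196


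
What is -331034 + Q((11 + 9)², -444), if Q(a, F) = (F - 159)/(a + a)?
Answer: -264827803/800 ≈ -3.3104e+5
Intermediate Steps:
Q(a, F) = (-159 + F)/(2*a) (Q(a, F) = (-159 + F)/((2*a)) = (-159 + F)*(1/(2*a)) = (-159 + F)/(2*a))
-331034 + Q((11 + 9)², -444) = -331034 + (-159 - 444)/(2*((11 + 9)²)) = -331034 + (½)*(-603)/20² = -331034 + (½)*(-603)/400 = -331034 + (½)*(1/400)*(-603) = -331034 - 603/800 = -264827803/800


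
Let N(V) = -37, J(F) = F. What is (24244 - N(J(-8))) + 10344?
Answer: 34625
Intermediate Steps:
(24244 - N(J(-8))) + 10344 = (24244 - 1*(-37)) + 10344 = (24244 + 37) + 10344 = 24281 + 10344 = 34625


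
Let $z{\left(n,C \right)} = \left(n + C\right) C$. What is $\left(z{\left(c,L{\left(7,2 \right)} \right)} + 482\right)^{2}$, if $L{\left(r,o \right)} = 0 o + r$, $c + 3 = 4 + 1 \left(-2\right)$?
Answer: $274576$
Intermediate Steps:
$c = -1$ ($c = -3 + \left(4 + 1 \left(-2\right)\right) = -3 + \left(4 - 2\right) = -3 + 2 = -1$)
$L{\left(r,o \right)} = r$ ($L{\left(r,o \right)} = 0 + r = r$)
$z{\left(n,C \right)} = C \left(C + n\right)$ ($z{\left(n,C \right)} = \left(C + n\right) C = C \left(C + n\right)$)
$\left(z{\left(c,L{\left(7,2 \right)} \right)} + 482\right)^{2} = \left(7 \left(7 - 1\right) + 482\right)^{2} = \left(7 \cdot 6 + 482\right)^{2} = \left(42 + 482\right)^{2} = 524^{2} = 274576$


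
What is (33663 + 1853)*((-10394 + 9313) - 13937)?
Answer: -533379288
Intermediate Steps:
(33663 + 1853)*((-10394 + 9313) - 13937) = 35516*(-1081 - 13937) = 35516*(-15018) = -533379288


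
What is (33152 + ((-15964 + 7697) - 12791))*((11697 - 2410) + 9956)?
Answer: 232724842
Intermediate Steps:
(33152 + ((-15964 + 7697) - 12791))*((11697 - 2410) + 9956) = (33152 + (-8267 - 12791))*(9287 + 9956) = (33152 - 21058)*19243 = 12094*19243 = 232724842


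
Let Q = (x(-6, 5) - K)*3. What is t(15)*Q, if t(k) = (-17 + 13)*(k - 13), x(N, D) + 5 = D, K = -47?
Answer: -1128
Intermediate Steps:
x(N, D) = -5 + D
Q = 141 (Q = ((-5 + 5) - 1*(-47))*3 = (0 + 47)*3 = 47*3 = 141)
t(k) = 52 - 4*k (t(k) = -4*(-13 + k) = 52 - 4*k)
t(15)*Q = (52 - 4*15)*141 = (52 - 60)*141 = -8*141 = -1128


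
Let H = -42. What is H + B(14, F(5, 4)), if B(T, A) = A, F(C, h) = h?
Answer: -38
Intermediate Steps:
H + B(14, F(5, 4)) = -42 + 4 = -38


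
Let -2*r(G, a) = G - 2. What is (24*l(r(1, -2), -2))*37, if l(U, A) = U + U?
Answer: 888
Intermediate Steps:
r(G, a) = 1 - G/2 (r(G, a) = -(G - 2)/2 = -(-2 + G)/2 = 1 - G/2)
l(U, A) = 2*U
(24*l(r(1, -2), -2))*37 = (24*(2*(1 - ½*1)))*37 = (24*(2*(1 - ½)))*37 = (24*(2*(½)))*37 = (24*1)*37 = 24*37 = 888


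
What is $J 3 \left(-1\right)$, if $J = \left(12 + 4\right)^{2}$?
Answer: $-768$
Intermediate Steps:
$J = 256$ ($J = 16^{2} = 256$)
$J 3 \left(-1\right) = 256 \cdot 3 \left(-1\right) = 256 \left(-3\right) = -768$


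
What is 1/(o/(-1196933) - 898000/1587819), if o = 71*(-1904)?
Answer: -1900512959127/860198110304 ≈ -2.2094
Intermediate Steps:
o = -135184
1/(o/(-1196933) - 898000/1587819) = 1/(-135184/(-1196933) - 898000/1587819) = 1/(-135184*(-1/1196933) - 898000*1/1587819) = 1/(135184/1196933 - 898000/1587819) = 1/(-860198110304/1900512959127) = -1900512959127/860198110304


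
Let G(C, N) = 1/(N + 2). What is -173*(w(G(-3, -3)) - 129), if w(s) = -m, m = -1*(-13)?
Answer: 24566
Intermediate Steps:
G(C, N) = 1/(2 + N)
m = 13
w(s) = -13 (w(s) = -1*13 = -13)
-173*(w(G(-3, -3)) - 129) = -173*(-13 - 129) = -173*(-142) = -1*(-24566) = 24566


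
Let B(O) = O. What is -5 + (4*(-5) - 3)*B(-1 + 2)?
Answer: -28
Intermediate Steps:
-5 + (4*(-5) - 3)*B(-1 + 2) = -5 + (4*(-5) - 3)*(-1 + 2) = -5 + (-20 - 3)*1 = -5 - 23*1 = -5 - 23 = -28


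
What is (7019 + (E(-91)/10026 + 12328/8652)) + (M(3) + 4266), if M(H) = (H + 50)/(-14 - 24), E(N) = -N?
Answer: 774978479633/68673087 ≈ 11285.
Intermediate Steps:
M(H) = -25/19 - H/38 (M(H) = (50 + H)/(-38) = (50 + H)*(-1/38) = -25/19 - H/38)
(7019 + (E(-91)/10026 + 12328/8652)) + (M(3) + 4266) = (7019 + (-1*(-91)/10026 + 12328/8652)) + ((-25/19 - 1/38*3) + 4266) = (7019 + (91*(1/10026) + 12328*(1/8652))) + ((-25/19 - 3/38) + 4266) = (7019 + (91/10026 + 3082/2163)) + (-53/38 + 4266) = (7019 + 10365655/7228746) + 162055/38 = 50748933829/7228746 + 162055/38 = 774978479633/68673087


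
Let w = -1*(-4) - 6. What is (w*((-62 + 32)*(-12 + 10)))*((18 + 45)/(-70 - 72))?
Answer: 3780/71 ≈ 53.239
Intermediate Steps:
w = -2 (w = 4 - 6 = -2)
(w*((-62 + 32)*(-12 + 10)))*((18 + 45)/(-70 - 72)) = (-2*(-62 + 32)*(-12 + 10))*((18 + 45)/(-70 - 72)) = (-(-60)*(-2))*(63/(-142)) = (-2*60)*(63*(-1/142)) = -120*(-63/142) = 3780/71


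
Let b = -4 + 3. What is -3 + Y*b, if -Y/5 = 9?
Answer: 42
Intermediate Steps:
Y = -45 (Y = -5*9 = -45)
b = -1
-3 + Y*b = -3 - 45*(-1) = -3 + 45 = 42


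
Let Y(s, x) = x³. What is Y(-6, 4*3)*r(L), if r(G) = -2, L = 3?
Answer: -3456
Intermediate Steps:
Y(-6, 4*3)*r(L) = (4*3)³*(-2) = 12³*(-2) = 1728*(-2) = -3456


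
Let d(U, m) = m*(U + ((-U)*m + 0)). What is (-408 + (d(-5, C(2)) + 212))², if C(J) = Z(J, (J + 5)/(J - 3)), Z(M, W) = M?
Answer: 34596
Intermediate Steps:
C(J) = J
d(U, m) = m*(U - U*m) (d(U, m) = m*(U + (-U*m + 0)) = m*(U - U*m))
(-408 + (d(-5, C(2)) + 212))² = (-408 + (-5*2*(1 - 1*2) + 212))² = (-408 + (-5*2*(1 - 2) + 212))² = (-408 + (-5*2*(-1) + 212))² = (-408 + (10 + 212))² = (-408 + 222)² = (-186)² = 34596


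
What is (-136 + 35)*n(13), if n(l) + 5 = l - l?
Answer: 505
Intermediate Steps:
n(l) = -5 (n(l) = -5 + (l - l) = -5 + 0 = -5)
(-136 + 35)*n(13) = (-136 + 35)*(-5) = -101*(-5) = 505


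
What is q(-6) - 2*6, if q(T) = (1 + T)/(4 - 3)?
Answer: -17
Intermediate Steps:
q(T) = 1 + T (q(T) = (1 + T)/1 = (1 + T)*1 = 1 + T)
q(-6) - 2*6 = (1 - 6) - 2*6 = -5 - 12 = -17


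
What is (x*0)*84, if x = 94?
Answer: 0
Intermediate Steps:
(x*0)*84 = (94*0)*84 = 0*84 = 0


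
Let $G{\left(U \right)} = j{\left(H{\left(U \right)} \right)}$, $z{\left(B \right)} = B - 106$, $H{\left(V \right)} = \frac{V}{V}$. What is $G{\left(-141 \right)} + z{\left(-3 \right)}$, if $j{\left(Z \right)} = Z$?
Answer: $-108$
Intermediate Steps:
$H{\left(V \right)} = 1$
$z{\left(B \right)} = -106 + B$ ($z{\left(B \right)} = B - 106 = -106 + B$)
$G{\left(U \right)} = 1$
$G{\left(-141 \right)} + z{\left(-3 \right)} = 1 - 109 = -108$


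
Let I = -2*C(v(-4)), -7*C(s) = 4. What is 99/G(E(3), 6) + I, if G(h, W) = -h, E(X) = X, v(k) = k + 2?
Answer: -223/7 ≈ -31.857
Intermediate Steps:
v(k) = 2 + k
C(s) = -4/7 (C(s) = -⅐*4 = -4/7)
I = 8/7 (I = -2*(-4/7) = 8/7 ≈ 1.1429)
99/G(E(3), 6) + I = 99/((-1*3)) + 8/7 = 99/(-3) + 8/7 = 99*(-⅓) + 8/7 = -33 + 8/7 = -223/7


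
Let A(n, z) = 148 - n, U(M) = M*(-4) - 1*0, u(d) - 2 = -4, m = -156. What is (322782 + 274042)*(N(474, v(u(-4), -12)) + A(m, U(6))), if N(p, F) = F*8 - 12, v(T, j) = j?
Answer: 116977504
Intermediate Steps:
u(d) = -2 (u(d) = 2 - 4 = -2)
N(p, F) = -12 + 8*F (N(p, F) = 8*F - 12 = -12 + 8*F)
U(M) = -4*M (U(M) = -4*M + 0 = -4*M)
(322782 + 274042)*(N(474, v(u(-4), -12)) + A(m, U(6))) = (322782 + 274042)*((-12 + 8*(-12)) + (148 - 1*(-156))) = 596824*((-12 - 96) + (148 + 156)) = 596824*(-108 + 304) = 596824*196 = 116977504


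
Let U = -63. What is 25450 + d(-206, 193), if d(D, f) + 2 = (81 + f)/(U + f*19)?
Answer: 45857433/1802 ≈ 25448.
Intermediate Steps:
d(D, f) = -2 + (81 + f)/(-63 + 19*f) (d(D, f) = -2 + (81 + f)/(-63 + f*19) = -2 + (81 + f)/(-63 + 19*f))
25450 + d(-206, 193) = 25450 + (207 - 37*193)/(-63 + 19*193) = 25450 + (207 - 7141)/(-63 + 3667) = 25450 - 6934/3604 = 25450 + (1/3604)*(-6934) = 25450 - 3467/1802 = 45857433/1802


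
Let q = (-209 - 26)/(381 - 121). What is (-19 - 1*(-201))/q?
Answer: -9464/47 ≈ -201.36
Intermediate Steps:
q = -47/52 (q = -235/260 = -235*1/260 = -47/52 ≈ -0.90385)
(-19 - 1*(-201))/q = (-19 - 1*(-201))/(-47/52) = (-19 + 201)*(-52/47) = 182*(-52/47) = -9464/47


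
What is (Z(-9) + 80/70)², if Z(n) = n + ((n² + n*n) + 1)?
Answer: 1179396/49 ≈ 24069.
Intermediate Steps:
Z(n) = 1 + n + 2*n² (Z(n) = n + ((n² + n²) + 1) = n + (2*n² + 1) = n + (1 + 2*n²) = 1 + n + 2*n²)
(Z(-9) + 80/70)² = ((1 - 9 + 2*(-9)²) + 80/70)² = ((1 - 9 + 2*81) + 80*(1/70))² = ((1 - 9 + 162) + 8/7)² = (154 + 8/7)² = (1086/7)² = 1179396/49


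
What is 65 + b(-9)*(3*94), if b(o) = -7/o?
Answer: 853/3 ≈ 284.33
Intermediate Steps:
65 + b(-9)*(3*94) = 65 + (-7/(-9))*(3*94) = 65 - 7*(-1/9)*282 = 65 + (7/9)*282 = 65 + 658/3 = 853/3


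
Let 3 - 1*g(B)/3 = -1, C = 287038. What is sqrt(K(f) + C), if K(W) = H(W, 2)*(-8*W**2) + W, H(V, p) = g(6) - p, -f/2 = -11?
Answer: 2*sqrt(62085) ≈ 498.34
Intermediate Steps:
f = 22 (f = -2*(-11) = 22)
g(B) = 12 (g(B) = 9 - 3*(-1) = 9 + 3 = 12)
H(V, p) = 12 - p
K(W) = W - 80*W**2 (K(W) = (12 - 1*2)*(-8*W**2) + W = (12 - 2)*(-8*W**2) + W = 10*(-8*W**2) + W = -80*W**2 + W = W - 80*W**2)
sqrt(K(f) + C) = sqrt(22*(1 - 80*22) + 287038) = sqrt(22*(1 - 1760) + 287038) = sqrt(22*(-1759) + 287038) = sqrt(-38698 + 287038) = sqrt(248340) = 2*sqrt(62085)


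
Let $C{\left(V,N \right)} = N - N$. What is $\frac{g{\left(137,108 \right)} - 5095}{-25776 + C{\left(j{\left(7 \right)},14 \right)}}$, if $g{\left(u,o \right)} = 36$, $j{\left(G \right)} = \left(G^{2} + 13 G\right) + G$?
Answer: $\frac{5059}{25776} \approx 0.19627$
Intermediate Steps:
$j{\left(G \right)} = G^{2} + 14 G$
$C{\left(V,N \right)} = 0$
$\frac{g{\left(137,108 \right)} - 5095}{-25776 + C{\left(j{\left(7 \right)},14 \right)}} = \frac{36 - 5095}{-25776 + 0} = - \frac{5059}{-25776} = \left(-5059\right) \left(- \frac{1}{25776}\right) = \frac{5059}{25776}$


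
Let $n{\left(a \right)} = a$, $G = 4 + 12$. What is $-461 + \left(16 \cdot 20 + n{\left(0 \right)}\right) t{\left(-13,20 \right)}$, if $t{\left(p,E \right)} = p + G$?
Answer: $499$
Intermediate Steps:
$G = 16$
$t{\left(p,E \right)} = 16 + p$ ($t{\left(p,E \right)} = p + 16 = 16 + p$)
$-461 + \left(16 \cdot 20 + n{\left(0 \right)}\right) t{\left(-13,20 \right)} = -461 + \left(16 \cdot 20 + 0\right) \left(16 - 13\right) = -461 + \left(320 + 0\right) 3 = -461 + 320 \cdot 3 = -461 + 960 = 499$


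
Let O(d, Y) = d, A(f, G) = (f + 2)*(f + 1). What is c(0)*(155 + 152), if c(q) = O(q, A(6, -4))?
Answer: 0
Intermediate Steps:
A(f, G) = (1 + f)*(2 + f) (A(f, G) = (2 + f)*(1 + f) = (1 + f)*(2 + f))
c(q) = q
c(0)*(155 + 152) = 0*(155 + 152) = 0*307 = 0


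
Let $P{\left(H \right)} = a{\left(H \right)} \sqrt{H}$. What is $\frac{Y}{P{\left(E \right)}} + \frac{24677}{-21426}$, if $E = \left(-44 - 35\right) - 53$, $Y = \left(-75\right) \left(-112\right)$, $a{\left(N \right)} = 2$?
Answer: $- \frac{24677}{21426} - \frac{700 i \sqrt{33}}{11} \approx -1.1517 - 365.56 i$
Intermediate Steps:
$Y = 8400$
$E = -132$ ($E = -79 - 53 = -132$)
$P{\left(H \right)} = 2 \sqrt{H}$
$\frac{Y}{P{\left(E \right)}} + \frac{24677}{-21426} = \frac{8400}{2 \sqrt{-132}} + \frac{24677}{-21426} = \frac{8400}{2 \cdot 2 i \sqrt{33}} + 24677 \left(- \frac{1}{21426}\right) = \frac{8400}{4 i \sqrt{33}} - \frac{24677}{21426} = 8400 \left(- \frac{i \sqrt{33}}{132}\right) - \frac{24677}{21426} = - \frac{700 i \sqrt{33}}{11} - \frac{24677}{21426} = - \frac{24677}{21426} - \frac{700 i \sqrt{33}}{11}$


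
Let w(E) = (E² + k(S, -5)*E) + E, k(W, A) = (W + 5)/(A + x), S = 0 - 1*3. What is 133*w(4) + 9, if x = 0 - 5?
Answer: 12813/5 ≈ 2562.6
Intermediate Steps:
x = -5
S = -3 (S = 0 - 3 = -3)
k(W, A) = (5 + W)/(-5 + A) (k(W, A) = (W + 5)/(A - 5) = (5 + W)/(-5 + A))
w(E) = E² + 4*E/5 (w(E) = (E² + ((5 - 3)/(-5 - 5))*E) + E = (E² + (2/(-10))*E) + E = (E² + (-⅒*2)*E) + E = (E² - E/5) + E = E² + 4*E/5)
133*w(4) + 9 = 133*((⅕)*4*(4 + 5*4)) + 9 = 133*((⅕)*4*(4 + 20)) + 9 = 133*((⅕)*4*24) + 9 = 133*(96/5) + 9 = 12768/5 + 9 = 12813/5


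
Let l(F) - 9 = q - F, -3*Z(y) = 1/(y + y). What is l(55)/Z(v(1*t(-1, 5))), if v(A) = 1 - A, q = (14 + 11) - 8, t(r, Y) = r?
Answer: 348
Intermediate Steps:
q = 17 (q = 25 - 8 = 17)
Z(y) = -1/(6*y) (Z(y) = -1/(3*(y + y)) = -1/(2*y)/3 = -1/(6*y))
l(F) = 26 - F (l(F) = 9 + (17 - F) = 26 - F)
l(55)/Z(v(1*t(-1, 5))) = (26 - 1*55)/((-1/(6*(1 - (-1))))) = (26 - 55)/((-1/(6*(1 - 1*(-1))))) = -29/((-1/(6*(1 + 1)))) = -29/((-⅙/2)) = -29/((-⅙*½)) = -29/(-1/12) = -29*(-12) = 348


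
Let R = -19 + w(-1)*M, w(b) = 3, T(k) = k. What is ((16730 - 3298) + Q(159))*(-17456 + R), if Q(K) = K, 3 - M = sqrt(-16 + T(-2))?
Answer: -237380406 - 122319*I*sqrt(2) ≈ -2.3738e+8 - 1.7299e+5*I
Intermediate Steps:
M = 3 - 3*I*sqrt(2) (M = 3 - sqrt(-16 - 2) = 3 - sqrt(-18) = 3 - 3*I*sqrt(2) ≈ 3.0 - 4.2426*I)
R = -10 - 9*I*sqrt(2) (R = -19 + 3*(3 - 3*I*sqrt(2)) = -19 + (9 - 9*I*sqrt(2)) = -10 - 9*I*sqrt(2) ≈ -10.0 - 12.728*I)
((16730 - 3298) + Q(159))*(-17456 + R) = ((16730 - 3298) + 159)*(-17456 + (-10 - 9*I*sqrt(2))) = (13432 + 159)*(-17466 - 9*I*sqrt(2)) = 13591*(-17466 - 9*I*sqrt(2)) = -237380406 - 122319*I*sqrt(2)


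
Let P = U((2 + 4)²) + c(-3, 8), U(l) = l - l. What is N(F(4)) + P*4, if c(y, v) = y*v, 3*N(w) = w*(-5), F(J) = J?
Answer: -308/3 ≈ -102.67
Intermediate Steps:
N(w) = -5*w/3 (N(w) = (w*(-5))/3 = (-5*w)/3 = -5*w/3)
U(l) = 0
c(y, v) = v*y
P = -24 (P = 0 + 8*(-3) = 0 - 24 = -24)
N(F(4)) + P*4 = -5/3*4 - 24*4 = -20/3 - 96 = -308/3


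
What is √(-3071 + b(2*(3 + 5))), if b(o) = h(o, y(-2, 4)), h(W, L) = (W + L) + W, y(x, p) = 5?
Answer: I*√3034 ≈ 55.082*I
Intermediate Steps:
h(W, L) = L + 2*W (h(W, L) = (L + W) + W = L + 2*W)
b(o) = 5 + 2*o
√(-3071 + b(2*(3 + 5))) = √(-3071 + (5 + 2*(2*(3 + 5)))) = √(-3071 + (5 + 2*(2*8))) = √(-3071 + (5 + 2*16)) = √(-3071 + (5 + 32)) = √(-3071 + 37) = √(-3034) = I*√3034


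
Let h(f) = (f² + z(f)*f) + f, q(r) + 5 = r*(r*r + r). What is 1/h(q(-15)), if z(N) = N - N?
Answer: 1/9950870 ≈ 1.0049e-7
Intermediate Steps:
z(N) = 0
q(r) = -5 + r*(r + r²) (q(r) = -5 + r*(r*r + r) = -5 + r*(r² + r) = -5 + r*(r + r²))
h(f) = f + f² (h(f) = (f² + 0*f) + f = (f² + 0) + f = f² + f = f + f²)
1/h(q(-15)) = 1/((-5 + (-15)² + (-15)³)*(1 + (-5 + (-15)² + (-15)³))) = 1/((-5 + 225 - 3375)*(1 + (-5 + 225 - 3375))) = 1/(-3155*(1 - 3155)) = 1/(-3155*(-3154)) = 1/9950870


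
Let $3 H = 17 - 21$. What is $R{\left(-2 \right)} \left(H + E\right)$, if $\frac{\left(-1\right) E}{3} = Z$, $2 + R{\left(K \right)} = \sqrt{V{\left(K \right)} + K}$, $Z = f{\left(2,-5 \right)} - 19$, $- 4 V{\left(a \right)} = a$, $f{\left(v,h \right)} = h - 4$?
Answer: $- \frac{496}{3} + \frac{124 i \sqrt{6}}{3} \approx -165.33 + 101.25 i$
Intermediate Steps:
$f{\left(v,h \right)} = -4 + h$
$V{\left(a \right)} = - \frac{a}{4}$
$Z = -28$ ($Z = \left(-4 - 5\right) - 19 = -9 - 19 = -28$)
$R{\left(K \right)} = -2 + \frac{\sqrt{3} \sqrt{K}}{2}$ ($R{\left(K \right)} = -2 + \sqrt{- \frac{K}{4} + K} = -2 + \sqrt{\frac{3 K}{4}} = -2 + \frac{\sqrt{3} \sqrt{K}}{2}$)
$E = 84$ ($E = \left(-3\right) \left(-28\right) = 84$)
$H = - \frac{4}{3}$ ($H = \frac{17 - 21}{3} = \frac{1}{3} \left(-4\right) = - \frac{4}{3} \approx -1.3333$)
$R{\left(-2 \right)} \left(H + E\right) = \left(-2 + \frac{\sqrt{3} \sqrt{-2}}{2}\right) \left(- \frac{4}{3} + 84\right) = \left(-2 + \frac{\sqrt{3} i \sqrt{2}}{2}\right) \frac{248}{3} = \left(-2 + \frac{i \sqrt{6}}{2}\right) \frac{248}{3} = - \frac{496}{3} + \frac{124 i \sqrt{6}}{3}$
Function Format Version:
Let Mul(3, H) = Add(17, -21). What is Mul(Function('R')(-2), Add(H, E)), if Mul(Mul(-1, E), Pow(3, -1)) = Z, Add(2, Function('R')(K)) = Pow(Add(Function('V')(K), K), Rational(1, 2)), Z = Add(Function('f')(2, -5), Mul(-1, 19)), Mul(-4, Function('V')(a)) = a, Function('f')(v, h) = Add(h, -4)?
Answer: Add(Rational(-496, 3), Mul(Rational(124, 3), I, Pow(6, Rational(1, 2)))) ≈ Add(-165.33, Mul(101.25, I))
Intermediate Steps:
Function('f')(v, h) = Add(-4, h)
Function('V')(a) = Mul(Rational(-1, 4), a)
Z = -28 (Z = Add(Add(-4, -5), Mul(-1, 19)) = Add(-9, -19) = -28)
Function('R')(K) = Add(-2, Mul(Rational(1, 2), Pow(3, Rational(1, 2)), Pow(K, Rational(1, 2)))) (Function('R')(K) = Add(-2, Pow(Add(Mul(Rational(-1, 4), K), K), Rational(1, 2))) = Add(-2, Pow(Mul(Rational(3, 4), K), Rational(1, 2))) = Add(-2, Mul(Rational(1, 2), Pow(3, Rational(1, 2)), Pow(K, Rational(1, 2)))))
E = 84 (E = Mul(-3, -28) = 84)
H = Rational(-4, 3) (H = Mul(Rational(1, 3), Add(17, -21)) = Mul(Rational(1, 3), -4) = Rational(-4, 3) ≈ -1.3333)
Mul(Function('R')(-2), Add(H, E)) = Mul(Add(-2, Mul(Rational(1, 2), Pow(3, Rational(1, 2)), Pow(-2, Rational(1, 2)))), Add(Rational(-4, 3), 84)) = Mul(Add(-2, Mul(Rational(1, 2), Pow(3, Rational(1, 2)), Mul(I, Pow(2, Rational(1, 2))))), Rational(248, 3)) = Mul(Add(-2, Mul(Rational(1, 2), I, Pow(6, Rational(1, 2)))), Rational(248, 3)) = Add(Rational(-496, 3), Mul(Rational(124, 3), I, Pow(6, Rational(1, 2))))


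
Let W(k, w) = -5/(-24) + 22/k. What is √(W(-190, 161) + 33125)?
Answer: √43049370270/1140 ≈ 182.00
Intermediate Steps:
W(k, w) = 5/24 + 22/k (W(k, w) = -5*(-1/24) + 22/k = 5/24 + 22/k)
√(W(-190, 161) + 33125) = √((5/24 + 22/(-190)) + 33125) = √((5/24 + 22*(-1/190)) + 33125) = √((5/24 - 11/95) + 33125) = √(211/2280 + 33125) = √(75525211/2280) = √43049370270/1140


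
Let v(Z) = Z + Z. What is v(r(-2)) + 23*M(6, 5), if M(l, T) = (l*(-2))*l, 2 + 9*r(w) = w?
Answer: -14912/9 ≈ -1656.9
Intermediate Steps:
r(w) = -2/9 + w/9
v(Z) = 2*Z
M(l, T) = -2*l² (M(l, T) = (-2*l)*l = -2*l²)
v(r(-2)) + 23*M(6, 5) = 2*(-2/9 + (⅑)*(-2)) + 23*(-2*6²) = 2*(-2/9 - 2/9) + 23*(-2*36) = 2*(-4/9) + 23*(-72) = -8/9 - 1656 = -14912/9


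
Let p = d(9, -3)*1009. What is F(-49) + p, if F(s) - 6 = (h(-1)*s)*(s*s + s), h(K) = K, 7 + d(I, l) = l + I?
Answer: 114245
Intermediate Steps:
d(I, l) = -7 + I + l (d(I, l) = -7 + (l + I) = -7 + (I + l) = -7 + I + l)
p = -1009 (p = (-7 + 9 - 3)*1009 = -1*1009 = -1009)
F(s) = 6 - s*(s + s²) (F(s) = 6 + (-s)*(s*s + s) = 6 + (-s)*(s² + s) = 6 + (-s)*(s + s²) = 6 - s*(s + s²))
F(-49) + p = (6 - 1*(-49)² - 1*(-49)³) - 1009 = (6 - 1*2401 - 1*(-117649)) - 1009 = (6 - 2401 + 117649) - 1009 = 115254 - 1009 = 114245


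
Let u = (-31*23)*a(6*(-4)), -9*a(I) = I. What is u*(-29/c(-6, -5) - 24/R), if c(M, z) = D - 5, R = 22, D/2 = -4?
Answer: -929752/429 ≈ -2167.3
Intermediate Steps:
a(I) = -I/9
D = -8 (D = 2*(-4) = -8)
c(M, z) = -13 (c(M, z) = -8 - 5 = -13)
u = -5704/3 (u = (-31*23)*(-2*(-4)/3) = -(-713)*(-24)/9 = -713*8/3 = -5704/3 ≈ -1901.3)
u*(-29/c(-6, -5) - 24/R) = -5704*(-29/(-13) - 24/22)/3 = -5704*(-29*(-1/13) - 24*1/22)/3 = -5704*(29/13 - 12/11)/3 = -5704/3*163/143 = -929752/429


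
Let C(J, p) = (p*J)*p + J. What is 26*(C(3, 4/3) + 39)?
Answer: 3692/3 ≈ 1230.7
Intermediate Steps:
C(J, p) = J + J*p**2 (C(J, p) = (J*p)*p + J = J*p**2 + J = J + J*p**2)
26*(C(3, 4/3) + 39) = 26*(3*(1 + (4/3)**2) + 39) = 26*(3*(1 + 16/9) + 39) = 26*(3*(25/9) + 39) = 26*(25/3 + 39) = 26*(142/3) = 3692/3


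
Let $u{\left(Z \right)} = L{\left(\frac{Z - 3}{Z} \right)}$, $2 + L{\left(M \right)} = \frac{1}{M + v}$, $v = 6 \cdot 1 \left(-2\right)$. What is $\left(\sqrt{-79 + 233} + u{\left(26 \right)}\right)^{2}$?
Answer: $\frac{13227050}{83521} - \frac{1208 \sqrt{154}}{289} \approx 106.5$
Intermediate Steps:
$v = -12$ ($v = 6 \left(-2\right) = -12$)
$L{\left(M \right)} = -2 + \frac{1}{-12 + M}$ ($L{\left(M \right)} = -2 + \frac{1}{M - 12} = -2 + \frac{1}{-12 + M}$)
$u{\left(Z \right)} = \frac{25 - \frac{2 \left(-3 + Z\right)}{Z}}{-12 + \frac{-3 + Z}{Z}}$ ($u{\left(Z \right)} = \frac{25 - 2 \frac{Z - 3}{Z}}{-12 + \frac{Z - 3}{Z}} = \frac{25 - 2 \frac{-3 + Z}{Z}}{-12 + \frac{-3 + Z}{Z}} = \frac{25 - \frac{2 \left(-3 + Z\right)}{Z}}{-12 + \frac{-3 + Z}{Z}}$)
$\left(\sqrt{-79 + 233} + u{\left(26 \right)}\right)^{2} = \left(\sqrt{-79 + 233} + \frac{-6 - 598}{3 + 11 \cdot 26}\right)^{2} = \left(\sqrt{154} + \frac{-6 - 598}{3 + 286}\right)^{2} = \left(\sqrt{154} + \frac{1}{289} \left(-604\right)\right)^{2} = \left(\sqrt{154} - \frac{604}{289}\right)^{2} = \left(- \frac{604}{289} + \sqrt{154}\right)^{2}$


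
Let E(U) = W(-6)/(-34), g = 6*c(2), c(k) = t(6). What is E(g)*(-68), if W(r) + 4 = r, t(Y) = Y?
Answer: -20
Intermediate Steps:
c(k) = 6
g = 36 (g = 6*6 = 36)
W(r) = -4 + r
E(U) = 5/17 (E(U) = (-4 - 6)/(-34) = -10*(-1/34) = 5/17)
E(g)*(-68) = (5/17)*(-68) = -20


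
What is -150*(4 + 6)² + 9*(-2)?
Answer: -15018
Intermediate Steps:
-150*(4 + 6)² + 9*(-2) = -150*10² - 18 = -150*100 - 18 = -15000 - 18 = -15018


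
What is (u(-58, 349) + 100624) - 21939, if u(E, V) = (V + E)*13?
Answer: 82468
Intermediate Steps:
u(E, V) = 13*E + 13*V (u(E, V) = (E + V)*13 = 13*E + 13*V)
(u(-58, 349) + 100624) - 21939 = ((13*(-58) + 13*349) + 100624) - 21939 = ((-754 + 4537) + 100624) - 21939 = (3783 + 100624) - 21939 = 104407 - 21939 = 82468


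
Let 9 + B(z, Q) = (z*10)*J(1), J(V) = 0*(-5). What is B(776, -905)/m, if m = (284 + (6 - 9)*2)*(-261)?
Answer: 1/8062 ≈ 0.00012404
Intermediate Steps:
J(V) = 0
B(z, Q) = -9 (B(z, Q) = -9 + (z*10)*0 = -9 + (10*z)*0 = -9 + 0 = -9)
m = -72558 (m = (284 - 3*2)*(-261) = (284 - 6)*(-261) = 278*(-261) = -72558)
B(776, -905)/m = -9/(-72558) = -9*(-1/72558) = 1/8062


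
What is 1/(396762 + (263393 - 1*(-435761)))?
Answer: 1/1095916 ≈ 9.1248e-7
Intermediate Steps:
1/(396762 + (263393 - 1*(-435761))) = 1/(396762 + (263393 + 435761)) = 1/(396762 + 699154) = 1/1095916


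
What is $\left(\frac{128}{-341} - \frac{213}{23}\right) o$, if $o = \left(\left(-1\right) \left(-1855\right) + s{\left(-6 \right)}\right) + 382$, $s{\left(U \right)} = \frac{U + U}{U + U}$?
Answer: $- \frac{169141326}{7843} \approx -21566.0$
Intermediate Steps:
$s{\left(U \right)} = 1$ ($s{\left(U \right)} = \frac{2 U}{2 U} = 2 U \frac{1}{2 U} = 1$)
$o = 2238$ ($o = \left(\left(-1\right) \left(-1855\right) + 1\right) + 382 = \left(1855 + 1\right) + 382 = 1856 + 382 = 2238$)
$\left(\frac{128}{-341} - \frac{213}{23}\right) o = \left(\frac{128}{-341} - \frac{213}{23}\right) 2238 = \left(128 \left(- \frac{1}{341}\right) - \frac{213}{23}\right) 2238 = \left(- \frac{128}{341} - \frac{213}{23}\right) 2238 = \left(- \frac{75577}{7843}\right) 2238 = - \frac{169141326}{7843}$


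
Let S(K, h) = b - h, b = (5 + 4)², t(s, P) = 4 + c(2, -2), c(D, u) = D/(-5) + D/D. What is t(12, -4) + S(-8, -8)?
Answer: 468/5 ≈ 93.600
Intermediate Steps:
c(D, u) = 1 - D/5 (c(D, u) = D*(-⅕) + 1 = -D/5 + 1 = 1 - D/5)
t(s, P) = 23/5 (t(s, P) = 4 + (1 - ⅕*2) = 4 + (1 - ⅖) = 4 + ⅗ = 23/5)
b = 81 (b = 9² = 81)
S(K, h) = 81 - h
t(12, -4) + S(-8, -8) = 23/5 + (81 - 1*(-8)) = 23/5 + (81 + 8) = 23/5 + 89 = 468/5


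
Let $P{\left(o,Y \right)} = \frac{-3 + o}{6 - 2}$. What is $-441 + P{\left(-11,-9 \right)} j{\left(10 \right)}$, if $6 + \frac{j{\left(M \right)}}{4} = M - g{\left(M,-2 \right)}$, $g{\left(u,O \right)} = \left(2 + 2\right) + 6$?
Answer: $-357$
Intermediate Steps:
$g{\left(u,O \right)} = 10$ ($g{\left(u,O \right)} = 4 + 6 = 10$)
$j{\left(M \right)} = -64 + 4 M$ ($j{\left(M \right)} = -24 + 4 \left(M - 10\right) = -24 + 4 \left(-10 + M\right) = -24 + \left(-40 + 4 M\right) = -64 + 4 M$)
$P{\left(o,Y \right)} = - \frac{3}{4} + \frac{o}{4}$ ($P{\left(o,Y \right)} = \frac{-3 + o}{4} = \left(-3 + o\right) \frac{1}{4} = - \frac{3}{4} + \frac{o}{4}$)
$-441 + P{\left(-11,-9 \right)} j{\left(10 \right)} = -441 + \left(- \frac{3}{4} + \frac{1}{4} \left(-11\right)\right) \left(-64 + 4 \cdot 10\right) = -441 + \left(- \frac{3}{4} - \frac{11}{4}\right) \left(-64 + 40\right) = -441 - -84 = -441 + 84 = -357$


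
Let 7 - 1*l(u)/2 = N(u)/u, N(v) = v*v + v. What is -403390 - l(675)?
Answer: -402052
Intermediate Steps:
N(v) = v + v² (N(v) = v² + v = v + v²)
l(u) = 12 - 2*u (l(u) = 14 - 2*u*(1 + u)/u = 14 - 2*(1 + u) = 14 + (-2 - 2*u) = 12 - 2*u)
-403390 - l(675) = -403390 - (12 - 2*675) = -403390 - (12 - 1350) = -403390 - 1*(-1338) = -403390 + 1338 = -402052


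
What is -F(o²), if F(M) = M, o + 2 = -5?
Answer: -49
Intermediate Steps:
o = -7 (o = -2 - 5 = -7)
-F(o²) = -1*(-7)² = -1*49 = -49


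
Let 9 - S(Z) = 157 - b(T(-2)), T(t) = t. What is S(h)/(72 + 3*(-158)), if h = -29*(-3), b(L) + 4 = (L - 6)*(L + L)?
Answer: 20/67 ≈ 0.29851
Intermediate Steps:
b(L) = -4 + 2*L*(-6 + L) (b(L) = -4 + (L - 6)*(L + L) = -4 + (-6 + L)*(2*L) = -4 + 2*L*(-6 + L))
h = 87
S(Z) = -120 (S(Z) = 9 - (157 - (-4 - 12*(-2) + 2*(-2)²)) = 9 - (157 - (-4 + 24 + 2*4)) = 9 - (157 - (-4 + 24 + 8)) = 9 - (157 - 1*28) = 9 - (157 - 28) = 9 - 1*129 = 9 - 129 = -120)
S(h)/(72 + 3*(-158)) = -120/(72 + 3*(-158)) = -120/(72 - 474) = -120/(-402) = -120*(-1/402) = 20/67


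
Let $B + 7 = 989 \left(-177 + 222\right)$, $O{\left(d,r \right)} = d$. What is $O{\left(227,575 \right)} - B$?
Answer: $-44271$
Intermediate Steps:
$B = 44498$ ($B = -7 + 989 \left(-177 + 222\right) = -7 + 989 \cdot 45 = -7 + 44505 = 44498$)
$O{\left(227,575 \right)} - B = 227 - 44498 = -44271$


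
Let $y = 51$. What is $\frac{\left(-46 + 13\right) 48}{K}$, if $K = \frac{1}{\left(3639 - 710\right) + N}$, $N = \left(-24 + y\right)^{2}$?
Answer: $-5794272$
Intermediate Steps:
$N = 729$ ($N = \left(-24 + 51\right)^{2} = 27^{2} = 729$)
$K = \frac{1}{3658}$ ($K = \frac{1}{\left(3639 - 710\right) + 729} = \frac{1}{2929 + 729} = \frac{1}{3658} \approx 0.00027337$)
$\frac{\left(-46 + 13\right) 48}{K} = \left(-46 + 13\right) 48 \frac{1}{\frac{1}{3658}} = \left(-33\right) 48 \cdot 3658 = \left(-1584\right) 3658 = -5794272$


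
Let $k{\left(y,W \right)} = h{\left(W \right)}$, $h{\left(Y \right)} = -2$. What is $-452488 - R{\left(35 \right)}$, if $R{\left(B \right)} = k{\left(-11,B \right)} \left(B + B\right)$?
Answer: $-452348$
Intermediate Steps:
$k{\left(y,W \right)} = -2$
$R{\left(B \right)} = - 4 B$ ($R{\left(B \right)} = - 2 \left(B + B\right) = - 2 \cdot 2 B = - 4 B$)
$-452488 - R{\left(35 \right)} = -452488 - \left(-4\right) 35 = -452488 - -140 = -452488 + 140 = -452348$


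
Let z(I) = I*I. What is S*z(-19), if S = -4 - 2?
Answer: -2166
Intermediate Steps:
S = -6
z(I) = I²
S*z(-19) = -6*(-19)² = -6*361 = -2166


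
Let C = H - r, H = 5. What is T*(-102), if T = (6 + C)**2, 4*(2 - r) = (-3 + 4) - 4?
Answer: -55539/8 ≈ -6942.4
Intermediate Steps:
r = 11/4 (r = 2 - ((-3 + 4) - 4)/4 = 2 - (1 - 4)/4 = 2 - 1/4*(-3) = 2 + 3/4 = 11/4 ≈ 2.7500)
C = 9/4 (C = 5 - 1*11/4 = 5 - 11/4 = 9/4 ≈ 2.2500)
T = 1089/16 (T = (6 + 9/4)**2 = (33/4)**2 = 1089/16 ≈ 68.063)
T*(-102) = (1089/16)*(-102) = -55539/8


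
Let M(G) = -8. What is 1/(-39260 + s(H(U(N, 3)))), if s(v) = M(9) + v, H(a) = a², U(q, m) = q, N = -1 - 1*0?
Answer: -1/39267 ≈ -2.5467e-5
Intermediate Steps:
N = -1 (N = -1 + 0 = -1)
s(v) = -8 + v
1/(-39260 + s(H(U(N, 3)))) = 1/(-39260 + (-8 + (-1)²)) = 1/(-39260 + (-8 + 1)) = 1/(-39260 - 7) = 1/(-39267) = -1/39267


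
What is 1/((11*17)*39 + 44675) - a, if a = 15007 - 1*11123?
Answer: -201843711/51968 ≈ -3884.0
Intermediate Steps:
a = 3884 (a = 15007 - 11123 = 3884)
1/((11*17)*39 + 44675) - a = 1/((11*17)*39 + 44675) - 1*3884 = 1/(187*39 + 44675) - 3884 = 1/(7293 + 44675) - 3884 = 1/51968 - 3884 = -201843711/51968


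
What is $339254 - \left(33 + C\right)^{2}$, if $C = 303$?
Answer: $226358$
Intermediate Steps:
$339254 - \left(33 + C\right)^{2} = 339254 - \left(33 + 303\right)^{2} = 339254 - 336^{2} = 339254 - 112896 = 226358$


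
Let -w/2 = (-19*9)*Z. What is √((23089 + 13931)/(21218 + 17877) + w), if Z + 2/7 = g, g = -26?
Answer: 2*I*√137386030467/7819 ≈ 94.809*I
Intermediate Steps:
Z = -184/7 (Z = -2/7 - 26 = -184/7 ≈ -26.286)
w = -62928/7 (w = -2*(-19*9)*(-184)/7 = -(-342)*(-184)/7 = -2*31464/7 = -62928/7 ≈ -8989.7)
√((23089 + 13931)/(21218 + 17877) + w) = √((23089 + 13931)/(21218 + 17877) - 62928/7) = √(37020/39095 - 62928/7) = √(37020*(1/39095) - 62928/7) = √(7404/7819 - 62928/7) = √(-70283172/7819) = 2*I*√137386030467/7819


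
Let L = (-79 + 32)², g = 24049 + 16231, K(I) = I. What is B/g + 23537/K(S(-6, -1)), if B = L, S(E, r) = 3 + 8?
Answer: 948094659/443080 ≈ 2139.8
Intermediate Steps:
S(E, r) = 11
g = 40280
L = 2209 (L = (-47)² = 2209)
B = 2209
B/g + 23537/K(S(-6, -1)) = 2209/40280 + 23537/11 = 948094659/443080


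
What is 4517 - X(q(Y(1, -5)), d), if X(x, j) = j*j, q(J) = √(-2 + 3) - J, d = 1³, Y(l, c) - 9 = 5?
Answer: 4516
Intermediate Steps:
Y(l, c) = 14 (Y(l, c) = 9 + 5 = 14)
d = 1
q(J) = 1 - J (q(J) = √1 - J = 1 - J)
X(x, j) = j²
4517 - X(q(Y(1, -5)), d) = 4517 - 1*1² = 4517 - 1*1 = 4517 - 1 = 4516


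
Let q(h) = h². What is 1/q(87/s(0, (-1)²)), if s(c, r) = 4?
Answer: 16/7569 ≈ 0.0021139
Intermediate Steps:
1/q(87/s(0, (-1)²)) = 1/((87/4)²) = 1/(7569/16) = 16/7569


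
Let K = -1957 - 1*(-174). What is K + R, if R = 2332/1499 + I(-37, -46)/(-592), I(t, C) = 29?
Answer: -1580911391/887408 ≈ -1781.5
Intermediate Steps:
K = -1783 (K = -1957 + 174 = -1783)
R = 1337073/887408 (R = 2332/1499 + 29/(-592) = 2332*(1/1499) + 29*(-1/592) = 2332/1499 - 29/592 = 1337073/887408 ≈ 1.5067)
K + R = -1783 + 1337073/887408 = -1580911391/887408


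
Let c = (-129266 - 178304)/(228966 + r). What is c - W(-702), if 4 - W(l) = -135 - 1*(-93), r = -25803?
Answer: -9653068/203163 ≈ -47.514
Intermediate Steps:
W(l) = 46 (W(l) = 4 - (-135 - 1*(-93)) = 4 - (-135 + 93) = 4 - 1*(-42) = 4 + 42 = 46)
c = -307570/203163 (c = (-129266 - 178304)/(228966 - 25803) = -307570/203163 ≈ -1.5139)
c - W(-702) = -307570/203163 - 1*46 = -307570/203163 - 46 = -9653068/203163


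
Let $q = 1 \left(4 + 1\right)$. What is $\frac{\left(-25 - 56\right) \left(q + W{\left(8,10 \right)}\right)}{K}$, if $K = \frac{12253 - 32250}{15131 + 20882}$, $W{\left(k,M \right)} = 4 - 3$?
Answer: $\frac{17502318}{19997} \approx 875.25$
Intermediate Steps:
$q = 5$ ($q = 1 \cdot 5 = 5$)
$W{\left(k,M \right)} = 1$
$K = - \frac{19997}{36013} \approx -0.55527$
$\frac{\left(-25 - 56\right) \left(q + W{\left(8,10 \right)}\right)}{K} = \frac{\left(-25 - 56\right) \left(5 + 1\right)}{- \frac{19997}{36013}} = \left(-25 - 56\right) 6 \left(- \frac{36013}{19997}\right) = \left(-81\right) 6 \left(- \frac{36013}{19997}\right) = \left(-486\right) \left(- \frac{36013}{19997}\right) = \frac{17502318}{19997}$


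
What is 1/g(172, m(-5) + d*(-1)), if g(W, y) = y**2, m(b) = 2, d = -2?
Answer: 1/16 ≈ 0.062500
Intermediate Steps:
1/g(172, m(-5) + d*(-1)) = 1/((2 - 2*(-1))**2) = 1/((2 + 2)**2) = 1/(4**2) = 1/16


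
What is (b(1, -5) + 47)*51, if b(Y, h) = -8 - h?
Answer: 2244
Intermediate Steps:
(b(1, -5) + 47)*51 = ((-8 - 1*(-5)) + 47)*51 = ((-8 + 5) + 47)*51 = (-3 + 47)*51 = 44*51 = 2244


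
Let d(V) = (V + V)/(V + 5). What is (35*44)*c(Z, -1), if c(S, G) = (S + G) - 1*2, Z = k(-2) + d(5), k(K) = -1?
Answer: -4620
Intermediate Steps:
d(V) = 2*V/(5 + V) (d(V) = (2*V)/(5 + V) = 2*V/(5 + V))
Z = 0 (Z = -1 + 2*5/(5 + 5) = -1 + 2*5/10 = -1 + 2*5*(⅒) = -1 + 1 = 0)
c(S, G) = -2 + G + S (c(S, G) = (G + S) - 2 = -2 + G + S)
(35*44)*c(Z, -1) = (35*44)*(-2 - 1 + 0) = 1540*(-3) = -4620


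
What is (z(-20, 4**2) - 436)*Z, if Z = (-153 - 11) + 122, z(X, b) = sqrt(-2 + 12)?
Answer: 18312 - 42*sqrt(10) ≈ 18179.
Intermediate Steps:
z(X, b) = sqrt(10)
Z = -42 (Z = -164 + 122 = -42)
(z(-20, 4**2) - 436)*Z = (sqrt(10) - 436)*(-42) = (-436 + sqrt(10))*(-42) = 18312 - 42*sqrt(10)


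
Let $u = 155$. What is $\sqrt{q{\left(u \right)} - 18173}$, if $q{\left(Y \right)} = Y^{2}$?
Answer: $2 \sqrt{1463} \approx 76.498$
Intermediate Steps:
$\sqrt{q{\left(u \right)} - 18173} = \sqrt{155^{2} - 18173} = \sqrt{24025 - 18173} = \sqrt{5852} = 2 \sqrt{1463}$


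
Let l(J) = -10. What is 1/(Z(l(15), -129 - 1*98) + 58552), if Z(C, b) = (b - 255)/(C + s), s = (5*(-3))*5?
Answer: 85/4977402 ≈ 1.7077e-5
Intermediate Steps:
s = -75 (s = -15*5 = -75)
Z(C, b) = (-255 + b)/(-75 + C) (Z(C, b) = (b - 255)/(C - 75) = (-255 + b)/(-75 + C))
1/(Z(l(15), -129 - 1*98) + 58552) = 1/((-255 + (-129 - 1*98))/(-75 - 10) + 58552) = 1/((-255 + (-129 - 98))/(-85) + 58552) = 1/(-(-255 - 227)/85 + 58552) = 1/(-1/85*(-482) + 58552) = 1/(482/85 + 58552) = 1/(4977402/85) = 85/4977402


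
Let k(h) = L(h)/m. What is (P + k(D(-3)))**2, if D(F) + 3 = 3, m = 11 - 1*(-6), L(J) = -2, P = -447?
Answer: 57775201/289 ≈ 1.9991e+5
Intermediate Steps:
m = 17 (m = 11 + 6 = 17)
D(F) = 0 (D(F) = -3 + 3 = 0)
k(h) = -2/17
(P + k(D(-3)))**2 = (-447 - 2/17)**2 = (-7601/17)**2 = 57775201/289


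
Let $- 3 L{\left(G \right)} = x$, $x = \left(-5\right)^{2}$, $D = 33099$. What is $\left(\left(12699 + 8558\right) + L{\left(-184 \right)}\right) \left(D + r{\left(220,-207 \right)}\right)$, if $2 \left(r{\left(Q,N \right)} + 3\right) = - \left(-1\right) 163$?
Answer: $\frac{2114932915}{3} \approx 7.0498 \cdot 10^{8}$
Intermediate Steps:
$x = 25$
$r{\left(Q,N \right)} = \frac{157}{2}$ ($r{\left(Q,N \right)} = -3 + \frac{\left(-1\right) \left(\left(-1\right) 163\right)}{2} = -3 + \frac{\left(-1\right) \left(-163\right)}{2} = -3 + \frac{1}{2} \cdot 163 = -3 + \frac{163}{2} = \frac{157}{2}$)
$L{\left(G \right)} = - \frac{25}{3}$ ($L{\left(G \right)} = \left(- \frac{1}{3}\right) 25 = - \frac{25}{3}$)
$\left(\left(12699 + 8558\right) + L{\left(-184 \right)}\right) \left(D + r{\left(220,-207 \right)}\right) = \left(\left(12699 + 8558\right) - \frac{25}{3}\right) \left(33099 + \frac{157}{2}\right) = \left(21257 - \frac{25}{3}\right) \frac{66355}{2} = \frac{63746}{3} \cdot \frac{66355}{2} = \frac{2114932915}{3}$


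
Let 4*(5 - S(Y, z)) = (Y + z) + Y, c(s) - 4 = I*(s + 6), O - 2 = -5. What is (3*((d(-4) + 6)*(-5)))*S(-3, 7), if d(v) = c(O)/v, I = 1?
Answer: -4845/16 ≈ -302.81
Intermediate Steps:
O = -3 (O = 2 - 5 = -3)
c(s) = 10 + s (c(s) = 4 + 1*(s + 6) = 4 + 1*(6 + s) = 4 + (6 + s) = 10 + s)
S(Y, z) = 5 - Y/2 - z/4 (S(Y, z) = 5 - ((Y + z) + Y)/4 = 5 - (z + 2*Y)/4 = 5 + (-Y/2 - z/4) = 5 - Y/2 - z/4)
d(v) = 7/v (d(v) = (10 - 3)/v = 7/v)
(3*((d(-4) + 6)*(-5)))*S(-3, 7) = (3*((7/(-4) + 6)*(-5)))*(5 - 1/2*(-3) - 1/4*7) = (3*((7*(-1/4) + 6)*(-5)))*(5 + 3/2 - 7/4) = (3*((-7/4 + 6)*(-5)))*(19/4) = (3*((17/4)*(-5)))*(19/4) = (3*(-85/4))*(19/4) = -255/4*19/4 = -4845/16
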